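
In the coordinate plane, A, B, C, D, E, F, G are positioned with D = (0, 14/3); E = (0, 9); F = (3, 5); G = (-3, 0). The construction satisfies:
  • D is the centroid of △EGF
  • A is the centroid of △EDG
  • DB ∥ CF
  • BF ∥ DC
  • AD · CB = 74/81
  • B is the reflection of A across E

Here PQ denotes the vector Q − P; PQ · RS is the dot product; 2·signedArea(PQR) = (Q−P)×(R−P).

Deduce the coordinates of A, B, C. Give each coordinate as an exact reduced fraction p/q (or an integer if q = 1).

1. A_x = -1  [A is the centroid of △EDG]
2. A_y = 41/9  [A is the centroid of △EDG]
   → A = (-1, 41/9)
3. B_x = 1  [B is the reflection of A across E]
4. B_y = 121/9  [B is the reflection of A across E]
   → B = (1, 121/9)
5. C_x = 2  [DB ∥ CF ∩ BF ∥ DC]
6. C_y = -34/9  [DB ∥ CF ∩ BF ∥ DC]
   → C = (2, -34/9)

A = (-1, 41/9)
B = (1, 121/9)
C = (2, -34/9)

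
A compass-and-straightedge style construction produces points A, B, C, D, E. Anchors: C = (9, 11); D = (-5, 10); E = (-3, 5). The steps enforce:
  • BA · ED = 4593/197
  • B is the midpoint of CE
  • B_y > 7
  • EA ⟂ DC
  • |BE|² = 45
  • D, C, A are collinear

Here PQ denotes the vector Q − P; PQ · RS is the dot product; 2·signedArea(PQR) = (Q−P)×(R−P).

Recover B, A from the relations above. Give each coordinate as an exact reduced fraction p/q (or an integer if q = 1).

1. B_x = 3  [B is the midpoint of CE]
2. B_y = 8  [B is the midpoint of CE]
   → B = (3, 8)
3. A_x = -663/197  [D, C, A are collinear ∩ EA ⟂ DC]
4. A_y = 1993/197  [D, C, A are collinear ∩ EA ⟂ DC]
   → A = (-663/197, 1993/197)

A = (-663/197, 1993/197)
B = (3, 8)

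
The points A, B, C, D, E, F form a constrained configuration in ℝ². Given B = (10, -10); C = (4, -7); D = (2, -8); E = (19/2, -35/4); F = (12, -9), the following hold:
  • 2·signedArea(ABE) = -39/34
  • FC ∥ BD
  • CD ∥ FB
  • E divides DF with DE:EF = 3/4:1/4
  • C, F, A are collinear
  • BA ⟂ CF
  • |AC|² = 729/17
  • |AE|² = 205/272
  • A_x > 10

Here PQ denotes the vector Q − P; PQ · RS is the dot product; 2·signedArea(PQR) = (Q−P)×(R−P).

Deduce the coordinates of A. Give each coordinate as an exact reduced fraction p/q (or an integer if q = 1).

A = (176/17, -146/17)

1. A_x = 176/17  [C, F, A are collinear ∩ BA ⟂ CF]
2. A_y = -146/17  [C, F, A are collinear ∩ BA ⟂ CF]
   → A = (176/17, -146/17)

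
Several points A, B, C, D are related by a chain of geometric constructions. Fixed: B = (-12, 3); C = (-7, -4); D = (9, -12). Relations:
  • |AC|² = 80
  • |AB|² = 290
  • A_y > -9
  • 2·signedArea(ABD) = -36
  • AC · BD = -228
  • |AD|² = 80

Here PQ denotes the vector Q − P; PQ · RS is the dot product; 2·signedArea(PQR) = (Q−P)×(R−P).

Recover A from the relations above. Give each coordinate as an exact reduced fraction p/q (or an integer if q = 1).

1. A_x = 1  [2·signedArea(ABD) = -36 ∩ AC · BD = -228]
2. A_y = -8  [2·signedArea(ABD) = -36 ∩ AC · BD = -228]
   → A = (1, -8)

A = (1, -8)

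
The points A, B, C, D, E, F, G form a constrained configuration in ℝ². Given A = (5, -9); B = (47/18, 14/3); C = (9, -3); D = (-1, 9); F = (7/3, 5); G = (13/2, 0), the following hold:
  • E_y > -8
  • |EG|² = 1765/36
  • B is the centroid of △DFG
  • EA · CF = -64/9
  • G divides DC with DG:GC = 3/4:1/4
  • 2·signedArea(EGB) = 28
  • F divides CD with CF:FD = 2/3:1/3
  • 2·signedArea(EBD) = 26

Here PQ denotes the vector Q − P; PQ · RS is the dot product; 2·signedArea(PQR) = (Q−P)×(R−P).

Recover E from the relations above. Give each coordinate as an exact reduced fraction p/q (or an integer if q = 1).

1. E_x = 19/3  [EA · CF = -64/9 ∩ 2·signedArea(EGB) = 28]
2. E_y = -7  [EA · CF = -64/9 ∩ 2·signedArea(EGB) = 28]
   → E = (19/3, -7)

E = (19/3, -7)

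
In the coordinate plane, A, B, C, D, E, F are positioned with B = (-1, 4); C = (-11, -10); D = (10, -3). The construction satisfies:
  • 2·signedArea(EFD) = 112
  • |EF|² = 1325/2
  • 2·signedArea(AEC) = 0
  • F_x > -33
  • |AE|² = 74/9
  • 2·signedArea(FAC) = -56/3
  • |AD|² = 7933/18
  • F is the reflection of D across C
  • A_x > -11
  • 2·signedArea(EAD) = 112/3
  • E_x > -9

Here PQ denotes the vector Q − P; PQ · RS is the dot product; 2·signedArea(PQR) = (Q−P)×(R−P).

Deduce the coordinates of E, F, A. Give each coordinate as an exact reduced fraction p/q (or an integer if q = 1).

1. F_x = -32  [F is the reflection of D across C]
2. F_y = -17  [F is the reflection of D across C]
   → F = (-32, -17)
3. E_x = -17/2  [line -14·x + 42·y + 154 = 0 ∩ |EF|² = 1325/2]
4. E_y = -13/2  [line -14·x + 42·y + 154 = 0 ∩ |EF|² = 1325/2]
   → E = (-17/2, -13/2)
5. A_x = -61/6  [2·signedArea(EAD) = 112/3 ∩ 2·signedArea(AEC) = 0]
6. A_y = -53/6  [2·signedArea(EAD) = 112/3 ∩ 2·signedArea(AEC) = 0]
   → A = (-61/6, -53/6)

A = (-61/6, -53/6)
E = (-17/2, -13/2)
F = (-32, -17)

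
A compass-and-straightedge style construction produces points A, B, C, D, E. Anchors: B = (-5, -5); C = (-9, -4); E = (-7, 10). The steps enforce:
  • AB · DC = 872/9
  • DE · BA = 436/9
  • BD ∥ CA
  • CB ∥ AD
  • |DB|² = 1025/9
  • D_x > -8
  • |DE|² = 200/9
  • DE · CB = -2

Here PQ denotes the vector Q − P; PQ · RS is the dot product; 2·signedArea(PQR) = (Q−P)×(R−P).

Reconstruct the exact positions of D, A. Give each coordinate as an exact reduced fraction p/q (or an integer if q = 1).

1. D_x = -23/3  [line -4·x + 1·y + -36 = 0 ∩ |DB|² = 1025/9]
2. D_y = 16/3  [line -4·x + 1·y + -36 = 0 ∩ |DB|² = 1025/9]
   → D = (-23/3, 16/3)
3. A_x = -35/3  [DE · BA = 436/9 ∩ CB ∥ AD]
4. A_y = 19/3  [DE · BA = 436/9 ∩ CB ∥ AD]
   → A = (-35/3, 19/3)

A = (-35/3, 19/3)
D = (-23/3, 16/3)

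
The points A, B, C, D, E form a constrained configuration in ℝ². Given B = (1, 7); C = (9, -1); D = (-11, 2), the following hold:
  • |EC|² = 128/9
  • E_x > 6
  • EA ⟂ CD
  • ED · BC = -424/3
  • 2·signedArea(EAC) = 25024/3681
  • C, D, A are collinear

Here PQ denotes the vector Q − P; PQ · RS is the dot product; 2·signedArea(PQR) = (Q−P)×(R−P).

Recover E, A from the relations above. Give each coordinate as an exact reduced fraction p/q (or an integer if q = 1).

A = (7363/1227, -225/409)
E = (19/3, 5/3)

1. E_x = 19/3  [line -8·x + 8·y + 112/3 = 0 ∩ |EC|² = 128/9]
2. E_y = 5/3  [line -8·x + 8·y + 112/3 = 0 ∩ |EC|² = 128/9]
   → E = (19/3, 5/3)
3. A_x = 7363/1227  [C, D, A are collinear ∩ EA ⟂ CD]
4. A_y = -225/409  [C, D, A are collinear ∩ EA ⟂ CD]
   → A = (7363/1227, -225/409)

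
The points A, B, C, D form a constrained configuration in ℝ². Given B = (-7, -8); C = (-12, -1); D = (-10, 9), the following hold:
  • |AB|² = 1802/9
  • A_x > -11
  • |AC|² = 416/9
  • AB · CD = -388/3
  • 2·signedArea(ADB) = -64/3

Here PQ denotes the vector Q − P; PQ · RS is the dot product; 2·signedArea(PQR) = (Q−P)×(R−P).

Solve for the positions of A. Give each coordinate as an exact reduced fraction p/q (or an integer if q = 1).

A = (-32/3, 17/3)

1. A_x = -32/3  [2·signedArea(ADB) = -64/3 ∩ AB · CD = -388/3]
2. A_y = 17/3  [2·signedArea(ADB) = -64/3 ∩ AB · CD = -388/3]
   → A = (-32/3, 17/3)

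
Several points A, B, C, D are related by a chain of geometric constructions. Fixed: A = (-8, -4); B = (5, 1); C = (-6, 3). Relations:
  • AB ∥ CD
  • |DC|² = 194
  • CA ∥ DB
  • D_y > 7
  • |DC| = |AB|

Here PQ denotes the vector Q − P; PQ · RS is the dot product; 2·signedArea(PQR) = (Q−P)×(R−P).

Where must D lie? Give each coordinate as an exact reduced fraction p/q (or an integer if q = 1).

D = (7, 8)

1. D_x = 7  [CA ∥ DB ∩ AB ∥ CD]
2. D_y = 8  [CA ∥ DB ∩ AB ∥ CD]
   → D = (7, 8)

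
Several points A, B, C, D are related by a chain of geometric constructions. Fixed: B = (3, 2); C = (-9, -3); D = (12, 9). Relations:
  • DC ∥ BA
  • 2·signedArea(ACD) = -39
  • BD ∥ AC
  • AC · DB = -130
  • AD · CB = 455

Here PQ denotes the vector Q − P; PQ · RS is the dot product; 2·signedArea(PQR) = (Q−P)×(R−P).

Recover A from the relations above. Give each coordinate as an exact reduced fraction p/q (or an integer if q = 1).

A = (-18, -10)

1. A_x = -18  [BD ∥ AC ∩ DC ∥ BA]
2. A_y = -10  [BD ∥ AC ∩ DC ∥ BA]
   → A = (-18, -10)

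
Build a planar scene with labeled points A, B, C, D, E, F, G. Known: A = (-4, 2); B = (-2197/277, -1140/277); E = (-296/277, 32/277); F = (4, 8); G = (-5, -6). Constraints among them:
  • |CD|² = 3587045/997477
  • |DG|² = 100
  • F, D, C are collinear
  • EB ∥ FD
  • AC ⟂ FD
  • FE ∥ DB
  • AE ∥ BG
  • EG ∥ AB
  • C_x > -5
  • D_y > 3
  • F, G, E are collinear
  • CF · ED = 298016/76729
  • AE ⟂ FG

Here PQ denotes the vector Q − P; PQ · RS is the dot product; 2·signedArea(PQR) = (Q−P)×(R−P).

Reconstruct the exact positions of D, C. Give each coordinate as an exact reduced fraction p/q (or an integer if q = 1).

1. D_x = -793/277  [FE ∥ DB ∩ EB ∥ FD]
2. D_y = 1044/277  [FE ∥ DB ∩ EB ∥ FD]
   → D = (-793/277, 1044/277)
3. C_x = -4465740/997477  [F, D, C are collinear ∩ AC ⟂ FD]
4. C_y = 2766760/997477  [F, D, C are collinear ∩ AC ⟂ FD]
   → C = (-4465740/997477, 2766760/997477)

C = (-4465740/997477, 2766760/997477)
D = (-793/277, 1044/277)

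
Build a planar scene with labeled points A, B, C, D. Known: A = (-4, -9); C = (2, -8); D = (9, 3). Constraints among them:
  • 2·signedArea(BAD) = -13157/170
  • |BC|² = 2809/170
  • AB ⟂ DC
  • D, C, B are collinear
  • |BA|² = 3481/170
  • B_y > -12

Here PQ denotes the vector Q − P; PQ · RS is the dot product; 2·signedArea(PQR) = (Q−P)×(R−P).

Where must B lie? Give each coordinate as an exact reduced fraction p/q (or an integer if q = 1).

B = (-31/170, -1943/170)

1. B_x = -31/170  [D, C, B are collinear ∩ AB ⟂ DC]
2. B_y = -1943/170  [D, C, B are collinear ∩ AB ⟂ DC]
   → B = (-31/170, -1943/170)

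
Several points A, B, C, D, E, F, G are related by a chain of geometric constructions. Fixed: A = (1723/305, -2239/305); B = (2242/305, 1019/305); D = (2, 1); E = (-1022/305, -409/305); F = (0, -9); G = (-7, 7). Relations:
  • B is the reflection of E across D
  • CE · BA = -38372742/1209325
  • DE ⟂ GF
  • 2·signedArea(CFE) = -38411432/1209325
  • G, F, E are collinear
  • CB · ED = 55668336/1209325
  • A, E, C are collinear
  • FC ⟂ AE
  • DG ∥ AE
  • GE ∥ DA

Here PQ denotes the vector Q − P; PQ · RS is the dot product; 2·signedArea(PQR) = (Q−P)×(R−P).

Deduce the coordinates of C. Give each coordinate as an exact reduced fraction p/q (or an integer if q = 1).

1. C_x = 9928/3965  [A, E, C are collinear ∩ FC ⟂ AE]
2. C_y = -20793/3965  [A, E, C are collinear ∩ FC ⟂ AE]
   → C = (9928/3965, -20793/3965)

C = (9928/3965, -20793/3965)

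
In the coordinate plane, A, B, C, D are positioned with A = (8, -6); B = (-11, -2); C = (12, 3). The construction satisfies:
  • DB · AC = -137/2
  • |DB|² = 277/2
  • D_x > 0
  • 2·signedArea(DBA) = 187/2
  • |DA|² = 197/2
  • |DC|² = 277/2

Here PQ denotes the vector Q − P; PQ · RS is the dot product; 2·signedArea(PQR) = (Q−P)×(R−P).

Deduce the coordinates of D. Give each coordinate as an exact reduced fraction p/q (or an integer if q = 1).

D = (1/2, 1/2)

1. D_x = 1/2  [DB · AC = -137/2 ∩ 2·signedArea(DBA) = 187/2]
2. D_y = 1/2  [DB · AC = -137/2 ∩ 2·signedArea(DBA) = 187/2]
   → D = (1/2, 1/2)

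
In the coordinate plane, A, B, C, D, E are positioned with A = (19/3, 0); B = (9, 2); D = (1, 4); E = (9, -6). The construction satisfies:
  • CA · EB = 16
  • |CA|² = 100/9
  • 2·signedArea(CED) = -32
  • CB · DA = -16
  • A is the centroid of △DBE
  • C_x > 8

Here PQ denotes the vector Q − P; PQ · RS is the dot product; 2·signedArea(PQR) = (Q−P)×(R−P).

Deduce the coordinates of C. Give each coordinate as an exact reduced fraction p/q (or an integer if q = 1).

C = (9, -2)

1. C_x = 9  [2·signedArea(CED) = -32 ∩ CA · EB = 16]
2. C_y = -2  [2·signedArea(CED) = -32 ∩ CA · EB = 16]
   → C = (9, -2)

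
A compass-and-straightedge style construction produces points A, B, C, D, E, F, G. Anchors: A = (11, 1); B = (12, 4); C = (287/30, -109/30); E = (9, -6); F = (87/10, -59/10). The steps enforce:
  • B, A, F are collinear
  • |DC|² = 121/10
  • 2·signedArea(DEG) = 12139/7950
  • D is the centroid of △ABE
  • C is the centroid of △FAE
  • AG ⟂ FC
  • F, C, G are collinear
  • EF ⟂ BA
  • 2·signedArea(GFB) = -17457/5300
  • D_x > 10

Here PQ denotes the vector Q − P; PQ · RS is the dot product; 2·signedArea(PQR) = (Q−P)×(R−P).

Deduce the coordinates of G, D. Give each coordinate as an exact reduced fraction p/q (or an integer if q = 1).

D = (32/3, -1/3)
G = (14966/1325, 2351/2650)

1. G_x = 14966/1325  [F, C, G are collinear ∩ AG ⟂ FC]
2. G_y = 2351/2650  [F, C, G are collinear ∩ AG ⟂ FC]
   → G = (14966/1325, 2351/2650)
3. D_x = 32/3  [D is the centroid of △ABE]
4. D_y = -1/3  [D is the centroid of △ABE]
   → D = (32/3, -1/3)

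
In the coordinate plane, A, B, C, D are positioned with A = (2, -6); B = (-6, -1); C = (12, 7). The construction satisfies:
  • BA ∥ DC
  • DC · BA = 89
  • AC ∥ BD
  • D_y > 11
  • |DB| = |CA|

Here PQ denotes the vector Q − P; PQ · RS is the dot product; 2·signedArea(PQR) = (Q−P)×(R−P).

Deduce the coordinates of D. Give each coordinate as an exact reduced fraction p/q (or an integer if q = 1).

1. D_x = 4  [BA ∥ DC ∩ AC ∥ BD]
2. D_y = 12  [BA ∥ DC ∩ AC ∥ BD]
   → D = (4, 12)

D = (4, 12)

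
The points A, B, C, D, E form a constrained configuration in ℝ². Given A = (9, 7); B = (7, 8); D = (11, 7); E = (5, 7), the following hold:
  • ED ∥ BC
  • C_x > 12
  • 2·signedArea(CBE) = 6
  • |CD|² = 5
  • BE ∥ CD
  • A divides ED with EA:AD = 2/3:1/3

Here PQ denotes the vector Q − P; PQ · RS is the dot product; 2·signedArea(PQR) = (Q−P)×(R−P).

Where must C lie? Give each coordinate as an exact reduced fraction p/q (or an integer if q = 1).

1. C_x = 13  [BE ∥ CD ∩ ED ∥ BC]
2. C_y = 8  [BE ∥ CD ∩ ED ∥ BC]
   → C = (13, 8)

C = (13, 8)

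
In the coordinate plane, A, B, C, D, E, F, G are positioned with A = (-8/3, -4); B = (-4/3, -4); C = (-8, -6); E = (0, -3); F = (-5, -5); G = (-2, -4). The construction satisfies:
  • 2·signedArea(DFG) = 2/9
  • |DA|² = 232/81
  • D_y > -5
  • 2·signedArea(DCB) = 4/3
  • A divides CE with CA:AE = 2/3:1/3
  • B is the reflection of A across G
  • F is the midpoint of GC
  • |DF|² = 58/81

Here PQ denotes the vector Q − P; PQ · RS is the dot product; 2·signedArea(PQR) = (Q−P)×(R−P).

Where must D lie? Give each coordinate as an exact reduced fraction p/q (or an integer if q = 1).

1. D_x = -38/9  [2·signedArea(DCB) = 4/3 ∩ 2·signedArea(DFG) = 2/9]
2. D_y = -14/3  [2·signedArea(DCB) = 4/3 ∩ 2·signedArea(DFG) = 2/9]
   → D = (-38/9, -14/3)

D = (-38/9, -14/3)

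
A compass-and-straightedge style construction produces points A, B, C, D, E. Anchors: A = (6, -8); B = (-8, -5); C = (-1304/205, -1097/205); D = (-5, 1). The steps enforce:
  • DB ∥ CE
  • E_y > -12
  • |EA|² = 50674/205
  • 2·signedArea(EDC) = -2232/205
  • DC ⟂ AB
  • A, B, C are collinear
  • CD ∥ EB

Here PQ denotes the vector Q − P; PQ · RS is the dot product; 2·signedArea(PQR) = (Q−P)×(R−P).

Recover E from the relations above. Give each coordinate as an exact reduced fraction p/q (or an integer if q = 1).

1. E_x = -1919/205  [CD ∥ EB ∩ DB ∥ CE]
2. E_y = -2327/205  [CD ∥ EB ∩ DB ∥ CE]
   → E = (-1919/205, -2327/205)

E = (-1919/205, -2327/205)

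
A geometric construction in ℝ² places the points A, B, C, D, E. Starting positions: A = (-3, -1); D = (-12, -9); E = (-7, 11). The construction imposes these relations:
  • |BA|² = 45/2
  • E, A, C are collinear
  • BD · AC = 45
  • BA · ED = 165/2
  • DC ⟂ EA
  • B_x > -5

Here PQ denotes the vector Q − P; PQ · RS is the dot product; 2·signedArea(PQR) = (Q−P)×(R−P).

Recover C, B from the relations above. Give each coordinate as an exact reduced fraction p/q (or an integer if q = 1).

1. C_x = -3/2  [E, A, C are collinear ∩ DC ⟂ EA]
2. C_y = -11/2  [E, A, C are collinear ∩ DC ⟂ EA]
   → C = (-3/2, -11/2)
3. B_x = -9/2  [BA · ED = 165/2 ∩ BD · AC = 45]
4. B_y = 7/2  [BA · ED = 165/2 ∩ BD · AC = 45]
   → B = (-9/2, 7/2)

B = (-9/2, 7/2)
C = (-3/2, -11/2)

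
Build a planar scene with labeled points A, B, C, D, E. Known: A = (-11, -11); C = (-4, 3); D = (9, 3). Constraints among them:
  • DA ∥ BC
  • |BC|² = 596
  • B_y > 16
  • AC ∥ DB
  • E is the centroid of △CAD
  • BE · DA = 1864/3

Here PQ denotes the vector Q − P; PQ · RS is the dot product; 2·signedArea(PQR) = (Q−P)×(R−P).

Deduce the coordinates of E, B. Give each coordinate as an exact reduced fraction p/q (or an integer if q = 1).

B = (16, 17)
E = (-2, -5/3)

1. E_x = -2  [E is the centroid of △CAD]
2. E_y = -5/3  [E is the centroid of △CAD]
   → E = (-2, -5/3)
3. B_x = 16  [DA ∥ BC ∩ AC ∥ DB]
4. B_y = 17  [DA ∥ BC ∩ AC ∥ DB]
   → B = (16, 17)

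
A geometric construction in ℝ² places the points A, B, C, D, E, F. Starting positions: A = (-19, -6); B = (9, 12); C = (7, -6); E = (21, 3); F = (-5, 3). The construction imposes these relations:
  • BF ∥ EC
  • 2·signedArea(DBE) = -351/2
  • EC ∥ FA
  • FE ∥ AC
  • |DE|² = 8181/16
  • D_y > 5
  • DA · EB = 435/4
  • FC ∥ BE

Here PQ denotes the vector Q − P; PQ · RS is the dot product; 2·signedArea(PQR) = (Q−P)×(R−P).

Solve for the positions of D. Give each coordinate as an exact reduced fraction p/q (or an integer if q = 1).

D = (-3/2, 21/4)

1. D_x = -3/2  [DA · EB = 435/4 ∩ 2·signedArea(DBE) = -351/2]
2. D_y = 21/4  [DA · EB = 435/4 ∩ 2·signedArea(DBE) = -351/2]
   → D = (-3/2, 21/4)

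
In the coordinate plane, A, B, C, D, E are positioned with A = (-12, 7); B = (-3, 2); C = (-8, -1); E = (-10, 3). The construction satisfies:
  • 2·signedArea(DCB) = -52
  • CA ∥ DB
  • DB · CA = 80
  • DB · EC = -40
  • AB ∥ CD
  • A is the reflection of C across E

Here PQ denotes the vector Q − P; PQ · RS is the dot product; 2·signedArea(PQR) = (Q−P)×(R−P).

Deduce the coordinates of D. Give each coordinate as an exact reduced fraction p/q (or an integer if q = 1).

D = (1, -6)

1. D_x = 1  [CA ∥ DB ∩ AB ∥ CD]
2. D_y = -6  [CA ∥ DB ∩ AB ∥ CD]
   → D = (1, -6)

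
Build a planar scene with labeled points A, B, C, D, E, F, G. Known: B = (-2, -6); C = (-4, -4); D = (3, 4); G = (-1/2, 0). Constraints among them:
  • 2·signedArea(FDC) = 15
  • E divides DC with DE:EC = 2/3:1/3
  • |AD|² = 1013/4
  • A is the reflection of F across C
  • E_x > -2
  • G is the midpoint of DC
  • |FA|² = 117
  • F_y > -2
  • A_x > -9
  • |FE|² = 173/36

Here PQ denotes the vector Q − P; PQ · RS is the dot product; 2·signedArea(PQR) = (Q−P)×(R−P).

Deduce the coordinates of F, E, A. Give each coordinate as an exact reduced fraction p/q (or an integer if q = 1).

1. E_x = -5/3  [E divides DC with DE:EC = 2/3:1/3]
2. E_y = -4/3  [E divides DC with DE:EC = 2/3:1/3]
   → E = (-5/3, -4/3)
3. F_x = 1/2  [line 8·x + -7·y + -11 = 0 ∩ |FE|² = 173/36]
4. F_y = -1  [line 8·x + -7·y + -11 = 0 ∩ |FE|² = 173/36]
   → F = (1/2, -1)
5. A_x = -17/2  [A is the reflection of F across C]
6. A_y = -7  [A is the reflection of F across C]
   → A = (-17/2, -7)

A = (-17/2, -7)
E = (-5/3, -4/3)
F = (1/2, -1)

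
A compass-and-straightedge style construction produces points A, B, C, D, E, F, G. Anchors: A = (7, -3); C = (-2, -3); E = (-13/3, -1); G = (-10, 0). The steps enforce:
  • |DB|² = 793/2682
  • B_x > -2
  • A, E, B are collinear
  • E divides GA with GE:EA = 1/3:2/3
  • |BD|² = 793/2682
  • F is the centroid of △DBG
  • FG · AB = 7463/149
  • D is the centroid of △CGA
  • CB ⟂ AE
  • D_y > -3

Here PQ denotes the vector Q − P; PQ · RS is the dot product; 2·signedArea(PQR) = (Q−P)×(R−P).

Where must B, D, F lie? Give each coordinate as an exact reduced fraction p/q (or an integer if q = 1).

B = (-515/298, -435/298)
D = (-5/3, -2)
F = (-11975/2682, -1031/894)

1. B_x = -515/298  [A, E, B are collinear ∩ CB ⟂ AE]
2. B_y = -435/298  [A, E, B are collinear ∩ CB ⟂ AE]
   → B = (-515/298, -435/298)
3. D_x = -5/3  [D is the centroid of △CGA]
4. D_y = -2  [D is the centroid of △CGA]
   → D = (-5/3, -2)
5. F_x = -11975/2682  [F is the centroid of △DBG]
6. F_y = -1031/894  [F is the centroid of △DBG]
   → F = (-11975/2682, -1031/894)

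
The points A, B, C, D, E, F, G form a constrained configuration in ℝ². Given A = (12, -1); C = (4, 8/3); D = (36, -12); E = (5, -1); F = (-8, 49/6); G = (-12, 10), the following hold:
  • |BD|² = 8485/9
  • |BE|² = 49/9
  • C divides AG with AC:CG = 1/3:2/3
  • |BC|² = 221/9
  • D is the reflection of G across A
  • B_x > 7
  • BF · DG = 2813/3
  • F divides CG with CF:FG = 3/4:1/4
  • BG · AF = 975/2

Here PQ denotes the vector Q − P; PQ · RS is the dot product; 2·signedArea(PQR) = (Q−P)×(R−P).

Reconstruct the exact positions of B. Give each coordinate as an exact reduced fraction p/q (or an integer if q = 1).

B = (22/3, -1)

1. B_x = 22/3  [line 48·x + -22·y + -374 = 0 ∩ |BE|² = 49/9]
2. B_y = -1  [line 48·x + -22·y + -374 = 0 ∩ |BE|² = 49/9]
   → B = (22/3, -1)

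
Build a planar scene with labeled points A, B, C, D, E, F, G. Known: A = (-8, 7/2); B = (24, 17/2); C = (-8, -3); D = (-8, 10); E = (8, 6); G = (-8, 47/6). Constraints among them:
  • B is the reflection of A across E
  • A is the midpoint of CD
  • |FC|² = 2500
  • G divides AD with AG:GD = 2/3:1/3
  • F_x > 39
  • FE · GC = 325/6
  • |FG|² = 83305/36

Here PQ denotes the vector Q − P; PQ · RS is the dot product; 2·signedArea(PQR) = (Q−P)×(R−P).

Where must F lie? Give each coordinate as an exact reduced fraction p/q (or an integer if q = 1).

F = (40, 11)

1. F_y = 11  [FE · GC = 325/6]
2. F_x = 40  [|FG|² = 83305/36]
   → F = (40, 11)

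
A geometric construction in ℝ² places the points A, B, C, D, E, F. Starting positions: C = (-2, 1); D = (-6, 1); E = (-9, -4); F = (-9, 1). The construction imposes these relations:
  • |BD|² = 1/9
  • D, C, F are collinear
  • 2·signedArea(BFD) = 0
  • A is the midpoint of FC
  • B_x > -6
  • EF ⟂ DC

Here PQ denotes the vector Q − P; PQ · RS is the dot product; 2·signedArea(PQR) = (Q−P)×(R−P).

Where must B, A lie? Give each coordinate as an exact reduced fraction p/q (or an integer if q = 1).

1. B_y = 1  [2·signedArea(BFD) = 0]
2. B_x = -17/3  [|BD|² = 1/9]
   → B = (-17/3, 1)
3. A_x = -11/2  [A is the midpoint of FC]
4. A_y = 1  [A is the midpoint of FC]
   → A = (-11/2, 1)

A = (-11/2, 1)
B = (-17/3, 1)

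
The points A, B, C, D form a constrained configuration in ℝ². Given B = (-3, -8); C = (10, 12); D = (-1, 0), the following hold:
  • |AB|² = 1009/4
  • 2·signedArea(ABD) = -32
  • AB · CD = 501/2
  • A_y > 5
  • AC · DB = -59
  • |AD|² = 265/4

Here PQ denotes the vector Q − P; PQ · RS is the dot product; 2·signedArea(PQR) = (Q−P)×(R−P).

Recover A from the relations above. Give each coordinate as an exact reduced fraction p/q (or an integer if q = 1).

A = (9/2, 6)

1. A_x = 9/2  [2·signedArea(ABD) = -32 ∩ AC · DB = -59]
2. A_y = 6  [2·signedArea(ABD) = -32 ∩ AC · DB = -59]
   → A = (9/2, 6)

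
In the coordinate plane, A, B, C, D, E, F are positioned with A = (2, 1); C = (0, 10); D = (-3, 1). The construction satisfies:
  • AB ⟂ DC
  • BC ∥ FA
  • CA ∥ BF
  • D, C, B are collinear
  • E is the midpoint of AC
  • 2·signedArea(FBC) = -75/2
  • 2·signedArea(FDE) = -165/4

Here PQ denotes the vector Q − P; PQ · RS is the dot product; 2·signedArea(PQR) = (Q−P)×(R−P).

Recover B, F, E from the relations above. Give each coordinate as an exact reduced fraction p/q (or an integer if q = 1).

1. B_x = -5/2  [D, C, B are collinear ∩ AB ⟂ DC]
2. B_y = 5/2  [D, C, B are collinear ∩ AB ⟂ DC]
   → B = (-5/2, 5/2)
3. F_x = -1/2  [BC ∥ FA ∩ CA ∥ BF]
4. F_y = -13/2  [BC ∥ FA ∩ CA ∥ BF]
   → F = (-1/2, -13/2)
5. E_x = 1  [E is the midpoint of AC]
6. E_y = 11/2  [E is the midpoint of AC]
   → E = (1, 11/2)

B = (-5/2, 5/2)
E = (1, 11/2)
F = (-1/2, -13/2)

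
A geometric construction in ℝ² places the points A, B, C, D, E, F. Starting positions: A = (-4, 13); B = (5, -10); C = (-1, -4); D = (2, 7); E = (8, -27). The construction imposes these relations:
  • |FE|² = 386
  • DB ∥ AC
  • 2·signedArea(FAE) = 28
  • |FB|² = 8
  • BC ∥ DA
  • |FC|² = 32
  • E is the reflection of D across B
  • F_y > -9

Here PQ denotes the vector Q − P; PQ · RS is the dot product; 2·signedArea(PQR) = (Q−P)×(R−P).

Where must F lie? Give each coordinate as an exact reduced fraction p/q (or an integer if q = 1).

1. F_x = 3  [line 40·x + 12·y + -24 = 0 ∩ |FE|² = 386]
2. F_y = -8  [line 40·x + 12·y + -24 = 0 ∩ |FE|² = 386]
   → F = (3, -8)

F = (3, -8)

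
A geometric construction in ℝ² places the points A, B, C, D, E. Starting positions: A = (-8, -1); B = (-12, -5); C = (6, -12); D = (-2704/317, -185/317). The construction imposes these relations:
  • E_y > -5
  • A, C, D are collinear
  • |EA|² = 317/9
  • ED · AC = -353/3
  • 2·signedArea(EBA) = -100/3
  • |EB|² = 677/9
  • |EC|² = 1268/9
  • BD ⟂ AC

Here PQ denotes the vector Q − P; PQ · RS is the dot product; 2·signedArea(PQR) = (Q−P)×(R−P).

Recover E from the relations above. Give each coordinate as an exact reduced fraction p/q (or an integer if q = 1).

E = (-10/3, -14/3)

1. E_x = -10/3  [2·signedArea(EBA) = -100/3 ∩ ED · AC = -353/3]
2. E_y = -14/3  [2·signedArea(EBA) = -100/3 ∩ ED · AC = -353/3]
   → E = (-10/3, -14/3)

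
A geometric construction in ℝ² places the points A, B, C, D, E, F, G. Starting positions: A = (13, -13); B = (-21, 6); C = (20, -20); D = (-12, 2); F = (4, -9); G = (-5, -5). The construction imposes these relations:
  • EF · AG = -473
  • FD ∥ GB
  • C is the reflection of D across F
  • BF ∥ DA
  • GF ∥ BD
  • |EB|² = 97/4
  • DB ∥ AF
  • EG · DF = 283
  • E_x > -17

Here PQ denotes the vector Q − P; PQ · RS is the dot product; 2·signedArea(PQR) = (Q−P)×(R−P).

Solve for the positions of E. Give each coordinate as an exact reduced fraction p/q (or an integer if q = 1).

1. E_x = -33/2  [EF · AG = -473 ∩ EG · DF = 283]
2. E_y = 4  [EF · AG = -473 ∩ EG · DF = 283]
   → E = (-33/2, 4)

E = (-33/2, 4)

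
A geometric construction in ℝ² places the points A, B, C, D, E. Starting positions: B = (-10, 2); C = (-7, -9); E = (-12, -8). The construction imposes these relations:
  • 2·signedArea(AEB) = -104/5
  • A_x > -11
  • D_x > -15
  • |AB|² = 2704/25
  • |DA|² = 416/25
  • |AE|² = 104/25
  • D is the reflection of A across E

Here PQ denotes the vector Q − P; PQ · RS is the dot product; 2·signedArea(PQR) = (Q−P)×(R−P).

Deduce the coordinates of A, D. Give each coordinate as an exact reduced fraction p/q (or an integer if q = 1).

A = (-10, -42/5)
D = (-14, -38/5)

1. A_x = -10  [line -10·x + 2·y + -416/5 = 0 ∩ |AE|² = 104/25]
2. A_y = -42/5  [line -10·x + 2·y + -416/5 = 0 ∩ |AE|² = 104/25]
   → A = (-10, -42/5)
3. D_x = -14  [D is the reflection of A across E]
4. D_y = -38/5  [D is the reflection of A across E]
   → D = (-14, -38/5)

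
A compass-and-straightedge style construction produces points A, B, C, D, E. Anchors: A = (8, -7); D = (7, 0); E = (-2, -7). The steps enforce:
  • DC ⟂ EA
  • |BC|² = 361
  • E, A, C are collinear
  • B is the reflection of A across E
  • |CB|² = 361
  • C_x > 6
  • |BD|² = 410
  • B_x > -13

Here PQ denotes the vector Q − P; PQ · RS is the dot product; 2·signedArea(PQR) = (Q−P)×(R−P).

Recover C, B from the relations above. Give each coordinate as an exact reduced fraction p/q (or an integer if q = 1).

B = (-12, -7)
C = (7, -7)

1. C_x = 7  [E, A, C are collinear ∩ DC ⟂ EA]
2. C_y = -7  [E, A, C are collinear ∩ DC ⟂ EA]
   → C = (7, -7)
3. B_x = -12  [B is the reflection of A across E]
4. B_y = -7  [B is the reflection of A across E]
   → B = (-12, -7)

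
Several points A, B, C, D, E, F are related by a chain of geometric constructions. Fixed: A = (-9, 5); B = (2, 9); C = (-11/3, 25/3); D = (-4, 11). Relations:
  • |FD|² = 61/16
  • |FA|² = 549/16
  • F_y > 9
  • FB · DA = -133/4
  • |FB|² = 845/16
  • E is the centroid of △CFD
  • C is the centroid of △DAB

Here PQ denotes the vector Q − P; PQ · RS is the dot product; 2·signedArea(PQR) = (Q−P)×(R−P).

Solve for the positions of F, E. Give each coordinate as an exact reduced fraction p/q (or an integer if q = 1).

E = (-155/36, 173/18)
F = (-21/4, 19/2)

1. F_x = -21/4  [line 5·x + 6·y + -123/4 = 0 ∩ |FB|² = 845/16]
2. F_y = 19/2  [line 5·x + 6·y + -123/4 = 0 ∩ |FB|² = 845/16]
   → F = (-21/4, 19/2)
3. E_x = -155/36  [E is the centroid of △CFD]
4. E_y = 173/18  [E is the centroid of △CFD]
   → E = (-155/36, 173/18)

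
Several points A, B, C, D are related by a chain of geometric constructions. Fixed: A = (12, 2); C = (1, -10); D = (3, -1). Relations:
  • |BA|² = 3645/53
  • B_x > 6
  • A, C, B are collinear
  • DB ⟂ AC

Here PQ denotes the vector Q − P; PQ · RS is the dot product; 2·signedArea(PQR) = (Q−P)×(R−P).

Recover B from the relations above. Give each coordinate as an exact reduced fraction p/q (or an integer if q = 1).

1. B_x = 339/53  [A, C, B are collinear ∩ DB ⟂ AC]
2. B_y = -218/53  [A, C, B are collinear ∩ DB ⟂ AC]
   → B = (339/53, -218/53)

B = (339/53, -218/53)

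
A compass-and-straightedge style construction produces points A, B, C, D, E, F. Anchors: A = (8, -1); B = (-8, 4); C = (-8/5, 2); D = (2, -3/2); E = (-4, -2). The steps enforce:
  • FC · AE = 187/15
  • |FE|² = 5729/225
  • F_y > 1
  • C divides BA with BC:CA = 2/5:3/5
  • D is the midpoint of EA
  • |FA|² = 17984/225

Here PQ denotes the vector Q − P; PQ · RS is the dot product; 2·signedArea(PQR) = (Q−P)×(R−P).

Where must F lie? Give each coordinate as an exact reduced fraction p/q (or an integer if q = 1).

1. F_x = -8/15  [line 12·x + 1·y + 71/15 = 0 ∩ |FE|² = 5729/225]
2. F_y = 5/3  [line 12·x + 1·y + 71/15 = 0 ∩ |FE|² = 5729/225]
   → F = (-8/15, 5/3)

F = (-8/15, 5/3)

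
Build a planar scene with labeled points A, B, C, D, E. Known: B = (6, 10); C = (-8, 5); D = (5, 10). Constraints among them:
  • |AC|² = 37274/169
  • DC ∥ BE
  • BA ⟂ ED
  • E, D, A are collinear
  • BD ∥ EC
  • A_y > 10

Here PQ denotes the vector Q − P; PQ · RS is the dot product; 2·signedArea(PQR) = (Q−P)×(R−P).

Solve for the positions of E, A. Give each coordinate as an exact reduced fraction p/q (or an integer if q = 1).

1. E_x = -7  [BD ∥ EC ∩ DC ∥ BE]
2. E_y = 5  [BD ∥ EC ∩ DC ∥ BE]
   → E = (-7, 5)
3. A_x = 989/169  [E, D, A are collinear ∩ BA ⟂ ED]
4. A_y = 1750/169  [E, D, A are collinear ∩ BA ⟂ ED]
   → A = (989/169, 1750/169)

A = (989/169, 1750/169)
E = (-7, 5)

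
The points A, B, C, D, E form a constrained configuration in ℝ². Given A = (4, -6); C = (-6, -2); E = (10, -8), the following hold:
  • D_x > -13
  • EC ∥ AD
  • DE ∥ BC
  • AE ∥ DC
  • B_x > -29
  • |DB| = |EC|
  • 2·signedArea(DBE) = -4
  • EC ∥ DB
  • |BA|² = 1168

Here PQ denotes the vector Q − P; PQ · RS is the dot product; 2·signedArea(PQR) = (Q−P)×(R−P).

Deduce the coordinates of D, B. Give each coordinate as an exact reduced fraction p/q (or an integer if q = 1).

B = (-28, 6)
D = (-12, 0)

1. D_x = -12  [AE ∥ DC ∩ EC ∥ AD]
2. D_y = 0  [AE ∥ DC ∩ EC ∥ AD]
   → D = (-12, 0)
3. B_x = -28  [DE ∥ BC ∩ EC ∥ DB]
4. B_y = 6  [DE ∥ BC ∩ EC ∥ DB]
   → B = (-28, 6)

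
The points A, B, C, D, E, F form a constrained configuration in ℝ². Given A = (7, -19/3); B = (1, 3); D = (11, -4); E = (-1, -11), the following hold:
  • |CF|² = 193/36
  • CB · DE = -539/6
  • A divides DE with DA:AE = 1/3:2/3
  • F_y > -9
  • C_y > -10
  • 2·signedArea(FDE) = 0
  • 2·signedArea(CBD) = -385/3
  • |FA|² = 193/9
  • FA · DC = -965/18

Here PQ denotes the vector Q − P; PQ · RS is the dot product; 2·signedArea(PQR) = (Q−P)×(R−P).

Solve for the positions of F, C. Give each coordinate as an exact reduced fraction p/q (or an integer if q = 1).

C = (1, -59/6)
F = (3, -26/3)

1. C_x = 1  [2·signedArea(CBD) = -385/3 ∩ CB · DE = -539/6]
2. C_y = -59/6  [2·signedArea(CBD) = -385/3 ∩ CB · DE = -539/6]
   → C = (1, -59/6)
3. F_x = 3  [2·signedArea(FDE) = 0 ∩ FA · DC = -965/18]
4. F_y = -26/3  [2·signedArea(FDE) = 0 ∩ FA · DC = -965/18]
   → F = (3, -26/3)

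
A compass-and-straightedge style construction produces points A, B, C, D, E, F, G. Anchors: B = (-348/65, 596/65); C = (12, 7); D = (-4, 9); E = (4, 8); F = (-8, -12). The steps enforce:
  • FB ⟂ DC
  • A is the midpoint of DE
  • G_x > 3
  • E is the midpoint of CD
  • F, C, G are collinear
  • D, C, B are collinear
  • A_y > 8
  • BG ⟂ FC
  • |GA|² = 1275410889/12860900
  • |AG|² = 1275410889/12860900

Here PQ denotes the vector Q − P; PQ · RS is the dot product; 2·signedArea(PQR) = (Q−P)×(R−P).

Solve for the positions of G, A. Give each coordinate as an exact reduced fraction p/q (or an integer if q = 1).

A = (0, 17/2)
G = (39192/9893, -31484/49465)

1. G_x = 39192/9893  [F, C, G are collinear ∩ BG ⟂ FC]
2. G_y = -31484/49465  [F, C, G are collinear ∩ BG ⟂ FC]
   → G = (39192/9893, -31484/49465)
3. A_x = 0  [A is the midpoint of DE]
4. A_y = 17/2  [A is the midpoint of DE]
   → A = (0, 17/2)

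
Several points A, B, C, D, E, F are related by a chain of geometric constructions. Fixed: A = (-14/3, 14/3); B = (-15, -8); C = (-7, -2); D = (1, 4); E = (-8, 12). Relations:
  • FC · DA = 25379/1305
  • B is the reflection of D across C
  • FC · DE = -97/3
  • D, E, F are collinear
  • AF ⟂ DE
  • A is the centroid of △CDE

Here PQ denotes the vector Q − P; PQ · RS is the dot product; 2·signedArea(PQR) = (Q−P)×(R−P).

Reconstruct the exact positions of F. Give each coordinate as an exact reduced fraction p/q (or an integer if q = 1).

F = (-362/145, 3092/435)

1. F_x = -362/145  [D, E, F are collinear ∩ AF ⟂ DE]
2. F_y = 3092/435  [D, E, F are collinear ∩ AF ⟂ DE]
   → F = (-362/145, 3092/435)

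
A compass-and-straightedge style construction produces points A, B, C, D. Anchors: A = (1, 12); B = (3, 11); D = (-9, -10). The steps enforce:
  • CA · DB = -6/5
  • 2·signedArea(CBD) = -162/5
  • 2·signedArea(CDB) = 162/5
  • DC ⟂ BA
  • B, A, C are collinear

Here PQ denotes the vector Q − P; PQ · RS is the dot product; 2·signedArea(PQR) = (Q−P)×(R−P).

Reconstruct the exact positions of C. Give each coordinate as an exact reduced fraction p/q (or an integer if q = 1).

C = (9/5, 58/5)

1. C_x = 9/5  [B, A, C are collinear ∩ DC ⟂ BA]
2. C_y = 58/5  [B, A, C are collinear ∩ DC ⟂ BA]
   → C = (9/5, 58/5)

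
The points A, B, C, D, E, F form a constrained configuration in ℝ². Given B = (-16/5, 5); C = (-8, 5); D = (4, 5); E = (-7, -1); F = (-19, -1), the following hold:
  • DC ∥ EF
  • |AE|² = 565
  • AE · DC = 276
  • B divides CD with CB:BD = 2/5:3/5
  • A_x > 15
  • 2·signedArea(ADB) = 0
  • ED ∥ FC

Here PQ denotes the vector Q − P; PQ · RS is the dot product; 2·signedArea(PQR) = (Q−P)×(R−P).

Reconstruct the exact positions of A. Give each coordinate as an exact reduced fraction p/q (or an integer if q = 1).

1. A_x = 16  [2·signedArea(ADB) = 0 ∩ AE · DC = 276]
2. A_y = 5  [2·signedArea(ADB) = 0 ∩ AE · DC = 276]
   → A = (16, 5)

A = (16, 5)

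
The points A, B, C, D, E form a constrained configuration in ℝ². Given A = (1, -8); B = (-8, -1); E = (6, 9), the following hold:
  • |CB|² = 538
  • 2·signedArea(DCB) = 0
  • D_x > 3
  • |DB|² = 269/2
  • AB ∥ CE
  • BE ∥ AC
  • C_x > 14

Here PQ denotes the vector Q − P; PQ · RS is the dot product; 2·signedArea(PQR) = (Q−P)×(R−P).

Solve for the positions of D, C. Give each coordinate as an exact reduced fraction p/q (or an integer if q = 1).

C = (15, 2)
D = (7/2, 1/2)

1. C_x = 15  [AB ∥ CE ∩ BE ∥ AC]
2. C_y = 2  [AB ∥ CE ∩ BE ∥ AC]
   → C = (15, 2)
3. D_x = 7/2  [line 3·x + -23·y + 1 = 0 ∩ |DB|² = 269/2]
4. D_y = 1/2  [line 3·x + -23·y + 1 = 0 ∩ |DB|² = 269/2]
   → D = (7/2, 1/2)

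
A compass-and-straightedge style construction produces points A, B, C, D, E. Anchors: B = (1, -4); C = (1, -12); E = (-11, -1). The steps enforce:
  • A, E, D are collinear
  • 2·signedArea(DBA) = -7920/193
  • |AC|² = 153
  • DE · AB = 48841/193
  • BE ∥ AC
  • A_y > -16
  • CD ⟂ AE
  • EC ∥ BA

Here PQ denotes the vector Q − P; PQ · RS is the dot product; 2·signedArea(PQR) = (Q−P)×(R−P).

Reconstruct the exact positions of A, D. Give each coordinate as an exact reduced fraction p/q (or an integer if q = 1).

1. A_x = 13  [BE ∥ AC ∩ EC ∥ BA]
2. A_y = -15  [BE ∥ AC ∩ EC ∥ BA]
   → A = (13, -15)
3. D_x = 529/193  [A, E, D are collinear ∩ CD ⟂ AE]
4. D_y = -1740/193  [A, E, D are collinear ∩ CD ⟂ AE]
   → D = (529/193, -1740/193)

A = (13, -15)
D = (529/193, -1740/193)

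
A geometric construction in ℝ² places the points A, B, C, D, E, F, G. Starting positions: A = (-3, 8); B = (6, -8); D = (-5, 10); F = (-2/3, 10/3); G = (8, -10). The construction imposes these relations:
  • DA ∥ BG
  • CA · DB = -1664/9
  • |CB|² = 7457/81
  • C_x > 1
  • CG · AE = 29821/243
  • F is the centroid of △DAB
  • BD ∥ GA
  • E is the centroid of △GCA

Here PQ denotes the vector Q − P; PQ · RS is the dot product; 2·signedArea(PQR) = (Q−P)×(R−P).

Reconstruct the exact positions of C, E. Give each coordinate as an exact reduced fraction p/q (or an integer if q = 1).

C = (13/9, 4/9)
E = (58/27, -14/27)

1. C_x = 13/9  [line -11·x + 18·y + 71/9 = 0 ∩ |CB|² = 7457/81]
2. C_y = 4/9  [line -11·x + 18·y + 71/9 = 0 ∩ |CB|² = 7457/81]
   → C = (13/9, 4/9)
3. E_x = 58/27  [E is the centroid of △GCA]
4. E_y = -14/27  [E is the centroid of △GCA]
   → E = (58/27, -14/27)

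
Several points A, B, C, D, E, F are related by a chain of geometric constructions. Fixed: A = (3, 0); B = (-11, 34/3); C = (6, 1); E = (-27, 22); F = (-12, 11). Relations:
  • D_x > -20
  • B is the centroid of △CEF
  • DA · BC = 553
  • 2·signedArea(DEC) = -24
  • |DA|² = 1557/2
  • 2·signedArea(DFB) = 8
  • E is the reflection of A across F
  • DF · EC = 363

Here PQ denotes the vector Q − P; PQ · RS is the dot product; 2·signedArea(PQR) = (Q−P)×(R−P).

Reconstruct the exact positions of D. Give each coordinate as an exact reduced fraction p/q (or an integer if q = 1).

1. D_x = -39/2  [2·signedArea(DEC) = -24 ∩ DA · BC = 553]
2. D_y = 33/2  [2·signedArea(DEC) = -24 ∩ DA · BC = 553]
   → D = (-39/2, 33/2)

D = (-39/2, 33/2)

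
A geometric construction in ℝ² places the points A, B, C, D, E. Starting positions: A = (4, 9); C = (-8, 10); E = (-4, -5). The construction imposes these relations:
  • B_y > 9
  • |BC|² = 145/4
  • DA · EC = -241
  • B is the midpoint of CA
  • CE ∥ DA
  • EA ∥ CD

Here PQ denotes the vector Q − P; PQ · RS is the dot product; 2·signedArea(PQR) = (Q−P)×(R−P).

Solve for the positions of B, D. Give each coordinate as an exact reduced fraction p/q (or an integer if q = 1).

1. B_x = -2  [B is the midpoint of CA]
2. B_y = 19/2  [B is the midpoint of CA]
   → B = (-2, 19/2)
3. D_x = 0  [CE ∥ DA ∩ EA ∥ CD]
4. D_y = 24  [CE ∥ DA ∩ EA ∥ CD]
   → D = (0, 24)

B = (-2, 19/2)
D = (0, 24)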